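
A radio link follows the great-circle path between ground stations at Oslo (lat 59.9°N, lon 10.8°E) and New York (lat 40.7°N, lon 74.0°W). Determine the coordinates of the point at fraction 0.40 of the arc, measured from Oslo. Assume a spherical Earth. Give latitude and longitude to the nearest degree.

≈ lat 60°N, lon 33°W

Write both endpoints as unit vectors p₁, p₂ with components (cos φ cos λ, cos φ sin λ, sin φ).
The central angle between the endpoints is δ = arccos(p₁·p₂) ≈ 0.929 rad (53.2°).
Interpolate at f = 0.40 with slerp weights a = sin((1−f)δ)/sin δ ≈ 0.660, b = sin(fδ)/sin δ ≈ 0.453.
p = a·p₁ + b·p₂ ≈ (0.420, -0.268, 0.867); φ = arcsin(p_z) ≈ 60.10°, λ = atan2(p_y, p_x) ≈ -32.57°.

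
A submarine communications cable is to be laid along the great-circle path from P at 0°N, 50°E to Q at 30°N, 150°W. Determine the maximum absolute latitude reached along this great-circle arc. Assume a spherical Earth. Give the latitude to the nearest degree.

The great circle lies in the plane with unit normal n̂ = (p₁ × p₂)/|p₁ × p₂|.
Here n̂_z ≈ +0.510; the vertex latitude is φ_max = arccos|n̂_z| ≈ 59.4°.

≈ 59°N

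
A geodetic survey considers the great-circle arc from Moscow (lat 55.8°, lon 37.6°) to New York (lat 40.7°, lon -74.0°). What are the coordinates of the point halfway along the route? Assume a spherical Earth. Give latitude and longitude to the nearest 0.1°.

Convert each endpoint to a unit vector on the sphere (x = cos φ cos λ, y = cos φ sin λ, z = sin φ).
The central angle between the endpoints is δ = arccos(p₁·p₂) ≈ 1.178 rad (67.5°).
Interpolate at f = 1/2 with slerp weights a = sin((1−f)δ)/sin δ ≈ 0.601, b = sin(fδ)/sin δ ≈ 0.601.
p = a·p₁ + b·p₂ ≈ (0.393, -0.232, 0.890); φ = arcsin(p_z) ≈ 62.82°, λ = atan2(p_y, p_x) ≈ -30.53°.

≈ lat 62.8°, lon -30.5°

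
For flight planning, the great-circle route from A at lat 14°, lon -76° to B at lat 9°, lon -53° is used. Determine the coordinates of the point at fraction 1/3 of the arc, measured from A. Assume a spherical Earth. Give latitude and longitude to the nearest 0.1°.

≈ lat 12.5°, lon -68.2°

Convert each endpoint to a unit vector on the sphere (x = cos φ cos λ, y = cos φ sin λ, z = sin φ).
The central angle between the endpoints is δ = arccos(p₁·p₂) ≈ 0.403 rad (23.1°).
Interpolate at f = 1/3 with slerp weights a = sin((1−f)δ)/sin δ ≈ 0.677, b = sin(fδ)/sin δ ≈ 0.341.
p = a·p₁ + b·p₂ ≈ (0.362, -0.907, 0.217); φ = arcsin(p_z) ≈ 12.54°, λ = atan2(p_y, p_x) ≈ -68.24°.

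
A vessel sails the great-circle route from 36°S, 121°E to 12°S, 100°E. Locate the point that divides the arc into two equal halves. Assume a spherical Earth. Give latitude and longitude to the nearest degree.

≈ 24°S, 109°E

From cos δ = sin φ₁ sin φ₂ + cos φ₁ cos φ₂ cos Δλ, the central angle is δ ≈ 0.534 rad (30.6°).
Interpolate at f = 1/2 with slerp weights a = sin((1−f)δ)/sin δ ≈ 0.518, b = sin(fδ)/sin δ ≈ 0.518.
p = a·p₁ + b·p₂ ≈ (-0.304, 0.859, -0.412); φ = arcsin(p_z) ≈ -24.36°, λ = atan2(p_y, p_x) ≈ 109.50°.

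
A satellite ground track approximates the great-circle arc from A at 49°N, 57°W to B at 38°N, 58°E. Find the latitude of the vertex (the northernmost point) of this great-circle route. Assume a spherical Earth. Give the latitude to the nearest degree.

≈ 61°N

The great circle lies in the plane with unit normal n̂ = (p₁ × p₂)/|p₁ × p₂|.
Here n̂_z ≈ +0.483; the vertex latitude is φ_max = arccos|n̂_z| ≈ 61.1°.
Check via Clairaut: cos φ_max = |cos φ₁| · sin C = cos(49.0°)·sin(47.5°) ≈ 0.483, again giving ≈ 61.1°.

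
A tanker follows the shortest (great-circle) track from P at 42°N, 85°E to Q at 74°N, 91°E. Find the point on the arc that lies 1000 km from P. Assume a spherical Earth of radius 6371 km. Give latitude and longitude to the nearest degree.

Convert each endpoint to a unit vector on the sphere (x = cos φ cos λ, y = cos φ sin λ, z = sin φ).
The central angle between the endpoints is δ = arccos(p₁·p₂) ≈ 0.561 rad (32.1°). The total great-circle distance is δ·R ≈ 0.561 × 6371 ≈ 3572 km, so the target fraction is f = 1000/3572 ≈ 0.280.
Interpolate at f ≈ 0.280 with slerp weights a = sin((1−f)δ)/sin δ ≈ 0.739, b = sin(fδ)/sin δ ≈ 0.294.
p = a·p₁ + b·p₂ ≈ (0.046, 0.628, 0.777); φ = arcsin(p_z) ≈ 50.98°, λ = atan2(p_y, p_x) ≈ 85.77°.

≈ 51°N, 86°E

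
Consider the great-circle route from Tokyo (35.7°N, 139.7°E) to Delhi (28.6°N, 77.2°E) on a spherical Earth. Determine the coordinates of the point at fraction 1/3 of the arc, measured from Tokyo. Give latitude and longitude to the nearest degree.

Convert each endpoint to a unit vector on the sphere (x = cos φ cos λ, y = cos φ sin λ, z = sin φ).
The central angle between the endpoints is δ = arccos(p₁·p₂) ≈ 0.917 rad (52.5°).
Interpolate at f = 1/3 with slerp weights a = sin((1−f)δ)/sin δ ≈ 0.723, b = sin(fδ)/sin δ ≈ 0.379.
p = a·p₁ + b·p₂ ≈ (-0.374, 0.704, 0.603); φ = arcsin(p_z) ≈ 37.11°, λ = atan2(p_y, p_x) ≈ 117.97°.

≈ 37°N, 118°E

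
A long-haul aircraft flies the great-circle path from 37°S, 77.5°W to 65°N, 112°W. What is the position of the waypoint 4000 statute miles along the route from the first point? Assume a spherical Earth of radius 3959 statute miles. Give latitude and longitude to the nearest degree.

Convert each endpoint to a unit vector on the sphere (x = cos φ cos λ, y = cos φ sin λ, z = sin φ).
The central angle between the endpoints is δ = arccos(p₁·p₂) ≈ 1.841 rad (105.5°). The total great-circle distance is δ·R ≈ 1.841 × 3959 ≈ 7290 mi, so the target fraction is f = 4000/7290 ≈ 0.549.
Interpolate at f ≈ 0.549 with slerp weights a = sin((1−f)δ)/sin δ ≈ 0.766, b = sin(fδ)/sin δ ≈ 0.879.
p = a·p₁ + b·p₂ ≈ (-0.007, -0.942, 0.335); φ = arcsin(p_z) ≈ 19.59°, λ = atan2(p_y, p_x) ≈ -90.41°.

≈ 20°N, 90°W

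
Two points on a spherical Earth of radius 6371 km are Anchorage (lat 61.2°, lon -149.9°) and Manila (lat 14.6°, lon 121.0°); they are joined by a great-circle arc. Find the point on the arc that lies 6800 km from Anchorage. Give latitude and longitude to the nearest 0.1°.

≈ lat 28.0°, lon 129.7°

Convert each endpoint to a unit vector on the sphere (x = cos φ cos λ, y = cos φ sin λ, z = sin φ).
The central angle between the endpoints is δ = arccos(p₁·p₂) ≈ 1.341 rad (76.8°). The total great-circle distance is δ·R ≈ 1.341 × 6371 ≈ 8541 km, so the target fraction is f = 6800/8541 ≈ 0.796.
Interpolate at f ≈ 0.796 with slerp weights a = sin((1−f)δ)/sin δ ≈ 0.277, b = sin(fδ)/sin δ ≈ 0.900.
p = a·p₁ + b·p₂ ≈ (-0.564, 0.679, 0.470); φ = arcsin(p_z) ≈ 28.01°, λ = atan2(p_y, p_x) ≈ 129.70°.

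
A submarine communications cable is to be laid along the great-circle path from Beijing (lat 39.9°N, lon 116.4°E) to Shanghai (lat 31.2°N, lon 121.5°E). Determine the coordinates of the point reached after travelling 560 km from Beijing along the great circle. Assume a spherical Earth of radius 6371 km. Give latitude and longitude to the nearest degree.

The haversine formula gives a central angle δ ≈ 0.168 rad (9.6°) between the endpoints. The total great-circle distance is δ·R ≈ 0.168 × 6371 ≈ 1071 km, so the target fraction is f = 560/1071 ≈ 0.523.
Interpolate at f ≈ 0.523 with slerp weights a = sin((1−f)δ)/sin δ ≈ 0.479, b = sin(fδ)/sin δ ≈ 0.525.
p = a·p₁ + b·p₂ ≈ (-0.398, 0.712, 0.579); φ = arcsin(p_z) ≈ 35.38°, λ = atan2(p_y, p_x) ≈ 119.20°.

≈ lat 35°N, lon 119°E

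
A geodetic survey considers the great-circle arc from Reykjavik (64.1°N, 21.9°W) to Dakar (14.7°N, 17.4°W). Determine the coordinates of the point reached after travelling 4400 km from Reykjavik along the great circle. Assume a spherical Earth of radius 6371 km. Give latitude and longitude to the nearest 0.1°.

≈ (24.6°N, 17.9°W)

Write both endpoints as unit vectors p₁, p₂ with components (cos φ cos λ, cos φ sin λ, sin φ).
The central angle between the endpoints is δ = arccos(p₁·p₂) ≈ 0.864 rad (49.5°). The total great-circle distance is δ·R ≈ 0.864 × 6371 ≈ 5504 km, so the target fraction is f = 4400/5504 ≈ 0.799.
Interpolate at f ≈ 0.799 with slerp weights a = sin((1−f)δ)/sin δ ≈ 0.227, b = sin(fδ)/sin δ ≈ 0.838.
p = a·p₁ + b·p₂ ≈ (0.865, -0.279, 0.417); φ = arcsin(p_z) ≈ 24.62°, λ = atan2(p_y, p_x) ≈ -17.89°.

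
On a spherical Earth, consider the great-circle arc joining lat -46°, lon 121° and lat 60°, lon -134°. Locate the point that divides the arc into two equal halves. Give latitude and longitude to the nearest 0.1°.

The haversine formula gives a central angle δ ≈ 2.364 rad (135.5°) between the endpoints.
Interpolate at f = 1/2 with slerp weights a = sin((1−f)δ)/sin δ ≈ 1.320, b = sin(fδ)/sin δ ≈ 1.320.
p = a·p₁ + b·p₂ ≈ (-0.930, 0.311, 0.194); φ = arcsin(p_z) ≈ 11.16°, λ = atan2(p_y, p_x) ≈ 161.51°.

≈ lat 11.2°, lon 161.5°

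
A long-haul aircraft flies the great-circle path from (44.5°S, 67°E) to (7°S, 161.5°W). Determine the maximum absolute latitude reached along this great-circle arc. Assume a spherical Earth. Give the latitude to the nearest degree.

≈ 55°S

The great circle lies in the plane with unit normal n̂ = (p₁ × p₂)/|p₁ × p₂|.
Here n̂_z ≈ +0.574; the vertex latitude is φ_max = arccos|n̂_z| ≈ 55.0°.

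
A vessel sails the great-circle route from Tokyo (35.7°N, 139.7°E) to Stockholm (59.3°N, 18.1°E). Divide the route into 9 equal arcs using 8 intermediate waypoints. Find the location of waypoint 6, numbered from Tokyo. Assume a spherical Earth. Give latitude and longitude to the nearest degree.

From cos δ = sin φ₁ sin φ₂ + cos φ₁ cos φ₂ cos Δλ, the central angle is δ ≈ 1.282 rad (73.5°).
Interpolate at f = 6/9 with slerp weights a = sin((1−f)δ)/sin δ ≈ 0.432, b = sin(fδ)/sin δ ≈ 0.787.
p = a·p₁ + b·p₂ ≈ (0.114, 0.352, 0.929); φ = arcsin(p_z) ≈ 68.29°, λ = atan2(p_y, p_x) ≈ 72.04°.

≈ 68°N, 72°E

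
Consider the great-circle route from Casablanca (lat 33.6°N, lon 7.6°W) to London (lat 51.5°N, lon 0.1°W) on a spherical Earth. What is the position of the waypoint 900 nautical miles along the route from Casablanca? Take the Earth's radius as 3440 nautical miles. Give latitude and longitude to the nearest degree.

≈ lat 48°N, lon 2°W

The haversine formula gives a central angle δ ≈ 0.327 rad (18.7°) between the endpoints. The total great-circle distance is δ·R ≈ 0.327 × 3440 ≈ 1123 nmi, so the target fraction is f = 900/1123 ≈ 0.801.
Interpolate at f ≈ 0.801 with slerp weights a = sin((1−f)δ)/sin δ ≈ 0.202, b = sin(fδ)/sin δ ≈ 0.806.
p = a·p₁ + b·p₂ ≈ (0.669, -0.023, 0.743); φ = arcsin(p_z) ≈ 47.99°, λ = atan2(p_y, p_x) ≈ -1.98°.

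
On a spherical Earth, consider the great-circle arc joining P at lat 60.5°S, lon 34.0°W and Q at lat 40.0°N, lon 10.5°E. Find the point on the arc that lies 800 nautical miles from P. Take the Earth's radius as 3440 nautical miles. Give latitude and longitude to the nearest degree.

≈ lat 49°S, lon 23°W

Convert each endpoint to a unit vector on the sphere (x = cos φ cos λ, y = cos φ sin λ, z = sin φ).
The central angle between the endpoints is δ = arccos(p₁·p₂) ≈ 1.865 rad (106.9°). The total great-circle distance is δ·R ≈ 1.865 × 3440 ≈ 6417 nmi, so the target fraction is f = 800/6417 ≈ 0.125.
Interpolate at f ≈ 0.125 with slerp weights a = sin((1−f)δ)/sin δ ≈ 1.043, b = sin(fδ)/sin δ ≈ 0.241.
p = a·p₁ + b·p₂ ≈ (0.607, -0.254, -0.753); φ = arcsin(p_z) ≈ -48.85°, λ = atan2(p_y, p_x) ≈ -22.67°.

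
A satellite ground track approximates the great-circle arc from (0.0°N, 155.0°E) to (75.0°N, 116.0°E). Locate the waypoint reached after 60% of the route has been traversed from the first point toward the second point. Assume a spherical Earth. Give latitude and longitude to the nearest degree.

Write both endpoints as unit vectors p₁, p₂ with components (cos φ cos λ, cos φ sin λ, sin φ).
The central angle between the endpoints is δ = arccos(p₁·p₂) ≈ 1.368 rad (78.4°).
Interpolate at f = 0.60 with slerp weights a = sin((1−f)δ)/sin δ ≈ 0.531, b = sin(fδ)/sin δ ≈ 0.747.
p = a·p₁ + b·p₂ ≈ (-0.566, 0.398, 0.722); φ = arcsin(p_z) ≈ 46.19°, λ = atan2(p_y, p_x) ≈ 144.88°.

≈ (46°N, 145°E)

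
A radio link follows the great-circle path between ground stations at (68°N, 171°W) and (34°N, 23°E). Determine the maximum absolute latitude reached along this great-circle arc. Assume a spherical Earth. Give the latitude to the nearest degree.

The great circle lies in the plane with unit normal n̂ = (p₁ × p₂)/|p₁ × p₂|.
Here n̂_z ≈ -0.077; the vertex latitude is φ_max = arccos|n̂_z| ≈ 85.6°.

≈ 86°N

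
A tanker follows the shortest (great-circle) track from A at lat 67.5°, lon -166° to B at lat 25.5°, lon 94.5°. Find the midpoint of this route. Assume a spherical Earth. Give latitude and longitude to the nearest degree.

≈ lat 56°, lon 119°

Write both endpoints as unit vectors p₁, p₂ with components (cos φ cos λ, cos φ sin λ, sin φ).
The central angle between the endpoints is δ = arccos(p₁·p₂) ≈ 1.223 rad (70.1°).
Interpolate at f = 1/2 with slerp weights a = sin((1−f)δ)/sin δ ≈ 0.611, b = sin(fδ)/sin δ ≈ 0.611.
p = a·p₁ + b·p₂ ≈ (-0.270, 0.493, 0.827); φ = arcsin(p_z) ≈ 55.80°, λ = atan2(p_y, p_x) ≈ 118.71°.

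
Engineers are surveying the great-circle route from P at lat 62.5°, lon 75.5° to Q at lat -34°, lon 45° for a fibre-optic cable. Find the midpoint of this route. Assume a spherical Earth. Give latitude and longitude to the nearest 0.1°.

≈ lat 14.7°, lon 55.8°

Convert each endpoint to a unit vector on the sphere (x = cos φ cos λ, y = cos φ sin λ, z = sin φ).
The central angle between the endpoints is δ = arccos(p₁·p₂) ≈ 1.738 rad (99.6°).
Interpolate at f = 1/2 with slerp weights a = sin((1−f)δ)/sin δ ≈ 0.774, b = sin(fδ)/sin δ ≈ 0.774.
p = a·p₁ + b·p₂ ≈ (0.543, 0.800, 0.254); φ = arcsin(p_z) ≈ 14.71°, λ = atan2(p_y, p_x) ≈ 55.81°.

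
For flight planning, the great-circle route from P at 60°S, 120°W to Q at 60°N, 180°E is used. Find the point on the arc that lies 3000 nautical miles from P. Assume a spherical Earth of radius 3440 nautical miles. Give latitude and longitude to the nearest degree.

≈ 14°S, 146°W

Convert each endpoint to a unit vector on the sphere (x = cos φ cos λ, y = cos φ sin λ, z = sin φ).
The central angle between the endpoints is δ = arccos(p₁·p₂) ≈ 2.246 rad (128.7°). The total great-circle distance is δ·R ≈ 2.246 × 3440 ≈ 7726 nmi, so the target fraction is f = 3000/7726 ≈ 0.388.
Interpolate at f ≈ 0.388 with slerp weights a = sin((1−f)δ)/sin δ ≈ 1.256, b = sin(fδ)/sin δ ≈ 0.981.
p = a·p₁ + b·p₂ ≈ (-0.804, -0.544, -0.239); φ = arcsin(p_z) ≈ -13.80°, λ = atan2(p_y, p_x) ≈ -145.93°.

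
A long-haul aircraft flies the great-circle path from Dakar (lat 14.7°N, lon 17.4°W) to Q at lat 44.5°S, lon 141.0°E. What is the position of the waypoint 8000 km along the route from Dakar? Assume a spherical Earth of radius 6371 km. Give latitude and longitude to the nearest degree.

≈ lat 48°S, lon 23°E

Convert each endpoint to a unit vector on the sphere (x = cos φ cos λ, y = cos φ sin λ, z = sin φ).
The central angle between the endpoints is δ = arccos(p₁·p₂) ≈ 2.531 rad (145.0°). The total great-circle distance is δ·R ≈ 2.531 × 6371 ≈ 16125 km, so the target fraction is f = 8000/16125 ≈ 0.496.
Interpolate at f ≈ 0.496 with slerp weights a = sin((1−f)δ)/sin δ ≈ 1.669, b = sin(fδ)/sin δ ≈ 1.658.
p = a·p₁ + b·p₂ ≈ (0.621, 0.262, -0.739); φ = arcsin(p_z) ≈ -47.64°, λ = atan2(p_y, p_x) ≈ 22.85°.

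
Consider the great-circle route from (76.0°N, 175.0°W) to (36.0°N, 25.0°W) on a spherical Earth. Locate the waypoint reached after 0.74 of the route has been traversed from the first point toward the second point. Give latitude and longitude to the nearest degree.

≈ (53°N, 29°W)

Write both endpoints as unit vectors p₁, p₂ with components (cos φ cos λ, cos φ sin λ, sin φ).
The central angle between the endpoints is δ = arccos(p₁·p₂) ≈ 1.158 rad (66.4°).
Interpolate at f = 0.74 with slerp weights a = sin((1−f)δ)/sin δ ≈ 0.324, b = sin(fδ)/sin δ ≈ 0.825.
p = a·p₁ + b·p₂ ≈ (0.527, -0.289, 0.799); φ = arcsin(p_z) ≈ 53.06°, λ = atan2(p_y, p_x) ≈ -28.74°.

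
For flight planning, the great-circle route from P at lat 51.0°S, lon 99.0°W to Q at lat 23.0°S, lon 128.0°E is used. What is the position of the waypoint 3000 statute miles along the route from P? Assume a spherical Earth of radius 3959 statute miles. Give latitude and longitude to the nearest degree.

≈ lat 62°S, lon 179°E

Convert each endpoint to a unit vector on the sphere (x = cos φ cos λ, y = cos φ sin λ, z = sin φ).
The central angle between the endpoints is δ = arccos(p₁·p₂) ≈ 1.662 rad (95.2°). The total great-circle distance is δ·R ≈ 1.662 × 3959 ≈ 6581 mi, so the target fraction is f = 3000/6581 ≈ 0.456.
Interpolate at f ≈ 0.456 with slerp weights a = sin((1−f)δ)/sin δ ≈ 0.789, b = sin(fδ)/sin δ ≈ 0.690.
p = a·p₁ + b·p₂ ≈ (-0.469, 0.010, -0.883); φ = arcsin(p_z) ≈ -62.03°, λ = atan2(p_y, p_x) ≈ 178.79°.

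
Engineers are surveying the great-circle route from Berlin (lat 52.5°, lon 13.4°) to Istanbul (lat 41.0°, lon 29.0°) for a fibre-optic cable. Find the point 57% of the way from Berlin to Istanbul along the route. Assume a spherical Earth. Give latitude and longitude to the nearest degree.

From cos δ = sin φ₁ sin φ₂ + cos φ₁ cos φ₂ cos Δλ, the central angle is δ ≈ 0.273 rad (15.6°).
Interpolate at f = 0.57 with slerp weights a = sin((1−f)δ)/sin δ ≈ 0.434, b = sin(fδ)/sin δ ≈ 0.575.
p = a·p₁ + b·p₂ ≈ (0.637, 0.272, 0.722); φ = arcsin(p_z) ≈ 46.20°, λ = atan2(p_y, p_x) ≈ 23.10°.

≈ lat 46°, lon 23°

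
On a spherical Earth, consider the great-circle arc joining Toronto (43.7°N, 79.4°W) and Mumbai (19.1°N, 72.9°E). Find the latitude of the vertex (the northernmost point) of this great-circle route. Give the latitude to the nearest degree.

The great circle lies in the plane with unit normal n̂ = (p₁ × p₂)/|p₁ × p₂|.
Here n̂_z ≈ +0.343; the vertex latitude is φ_max = arccos|n̂_z| ≈ 69.9°.
Check via Clairaut: cos φ_max = |cos φ₁| · sin C = cos(43.7°)·sin(28.3°) ≈ 0.343, again giving ≈ 69.9°.

≈ 70°N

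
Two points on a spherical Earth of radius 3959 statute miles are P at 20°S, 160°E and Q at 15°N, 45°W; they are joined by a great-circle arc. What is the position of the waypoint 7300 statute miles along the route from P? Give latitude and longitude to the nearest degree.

Convert each endpoint to a unit vector on the sphere (x = cos φ cos λ, y = cos φ sin λ, z = sin φ).
The central angle between the endpoints is δ = arccos(p₁·p₂) ≈ 2.717 rad (155.7°). The total great-circle distance is δ·R ≈ 2.717 × 3959 ≈ 10756 mi, so the target fraction is f = 7300/10756 ≈ 0.679.
Interpolate at f ≈ 0.679 with slerp weights a = sin((1−f)δ)/sin δ ≈ 1.859, b = sin(fδ)/sin δ ≈ 2.337.
p = a·p₁ + b·p₂ ≈ (-0.046, -0.998, -0.031); φ = arcsin(p_z) ≈ -1.79°, λ = atan2(p_y, p_x) ≈ -92.63°.

≈ 2°S, 93°W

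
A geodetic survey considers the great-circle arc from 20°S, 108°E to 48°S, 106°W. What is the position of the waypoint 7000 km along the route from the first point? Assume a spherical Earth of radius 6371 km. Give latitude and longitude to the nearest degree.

≈ 68°S, 175°E

Convert each endpoint to a unit vector on the sphere (x = cos φ cos λ, y = cos φ sin λ, z = sin φ).
The central angle between the endpoints is δ = arccos(p₁·p₂) ≈ 1.841 rad (105.5°). The total great-circle distance is δ·R ≈ 1.841 × 6371 ≈ 11730 km, so the target fraction is f = 7000/11730 ≈ 0.597.
Interpolate at f ≈ 0.597 with slerp weights a = sin((1−f)δ)/sin δ ≈ 0.702, b = sin(fδ)/sin δ ≈ 0.924.
p = a·p₁ + b·p₂ ≈ (-0.374, 0.033, -0.927); φ = arcsin(p_z) ≈ -67.94°, λ = atan2(p_y, p_x) ≈ 175.03°.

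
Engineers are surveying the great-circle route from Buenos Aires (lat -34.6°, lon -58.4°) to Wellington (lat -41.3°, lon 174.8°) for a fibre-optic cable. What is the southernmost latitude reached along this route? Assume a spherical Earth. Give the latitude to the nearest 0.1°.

The great circle lies in the plane with unit normal n̂ = (p₁ × p₂)/|p₁ × p₂|.
Here n̂_z ≈ -0.495; the vertex latitude is φ_max = arccos|n̂_z| ≈ 60.3°.

≈ -60.3°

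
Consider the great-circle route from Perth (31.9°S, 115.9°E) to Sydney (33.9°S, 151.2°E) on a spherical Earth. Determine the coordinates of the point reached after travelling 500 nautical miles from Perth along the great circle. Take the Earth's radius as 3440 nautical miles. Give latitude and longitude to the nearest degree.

≈ 33°S, 126°E

Write both endpoints as unit vectors p₁, p₂ with components (cos φ cos λ, cos φ sin λ, sin φ).
The central angle between the endpoints is δ = arccos(p₁·p₂) ≈ 0.516 rad (29.6°). The total great-circle distance is δ·R ≈ 0.516 × 3440 ≈ 1775 nmi, so the target fraction is f = 500/1775 ≈ 0.282.
Interpolate at f ≈ 0.282 with slerp weights a = sin((1−f)δ)/sin δ ≈ 0.734, b = sin(fδ)/sin δ ≈ 0.294.
p = a·p₁ + b·p₂ ≈ (-0.486, 0.678, -0.552); φ = arcsin(p_z) ≈ -33.48°, λ = atan2(p_y, p_x) ≈ 125.62°.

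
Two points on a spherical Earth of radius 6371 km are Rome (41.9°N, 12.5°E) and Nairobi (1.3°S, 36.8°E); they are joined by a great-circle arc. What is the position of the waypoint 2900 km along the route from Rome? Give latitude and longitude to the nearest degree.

Convert each endpoint to a unit vector on the sphere (x = cos φ cos λ, y = cos φ sin λ, z = sin φ).
The central angle between the endpoints is δ = arccos(p₁·p₂) ≈ 0.846 rad (48.5°). The total great-circle distance is δ·R ≈ 0.846 × 6371 ≈ 5389 km, so the target fraction is f = 2900/5389 ≈ 0.538.
Interpolate at f ≈ 0.538 with slerp weights a = sin((1−f)δ)/sin δ ≈ 0.509, b = sin(fδ)/sin δ ≈ 0.587.
p = a·p₁ + b·p₂ ≈ (0.840, 0.434, 0.326); φ = arcsin(p_z) ≈ 19.05°, λ = atan2(p_y, p_x) ≈ 27.31°.

≈ 19°N, 27°E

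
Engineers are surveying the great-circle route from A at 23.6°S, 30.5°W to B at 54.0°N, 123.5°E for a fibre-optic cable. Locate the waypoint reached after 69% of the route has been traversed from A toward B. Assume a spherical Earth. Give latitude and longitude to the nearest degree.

Write both endpoints as unit vectors p₁, p₂ with components (cos φ cos λ, cos φ sin λ, sin φ).
The central angle between the endpoints is δ = arccos(p₁·p₂) ≈ 2.512 rad (143.9°).
Interpolate at f = 0.69 with slerp weights a = sin((1−f)δ)/sin δ ≈ 1.192, b = sin(fδ)/sin δ ≈ 1.675.
p = a·p₁ + b·p₂ ≈ (0.398, 0.267, 0.878); φ = arcsin(p_z) ≈ 61.39°, λ = atan2(p_y, p_x) ≈ 33.84°.

≈ 61°N, 34°E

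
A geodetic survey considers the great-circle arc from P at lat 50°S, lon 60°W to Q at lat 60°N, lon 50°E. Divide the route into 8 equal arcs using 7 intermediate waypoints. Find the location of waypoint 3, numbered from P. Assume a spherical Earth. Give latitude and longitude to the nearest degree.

Write both endpoints as unit vectors p₁, p₂ with components (cos φ cos λ, cos φ sin λ, sin φ).
The central angle between the endpoints is δ = arccos(p₁·p₂) ≈ 2.455 rad (140.7°).
Interpolate at f = 3/8 with slerp weights a = sin((1−f)δ)/sin δ ≈ 1.576, b = sin(fδ)/sin δ ≈ 1.255.
p = a·p₁ + b·p₂ ≈ (0.910, -0.397, -0.120); φ = arcsin(p_z) ≈ -6.90°, λ = atan2(p_y, p_x) ≈ -23.55°.

≈ lat 7°S, lon 24°W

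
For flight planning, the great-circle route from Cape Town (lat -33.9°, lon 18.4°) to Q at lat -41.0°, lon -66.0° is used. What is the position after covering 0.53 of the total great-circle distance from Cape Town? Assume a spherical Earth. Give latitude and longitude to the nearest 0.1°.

≈ lat -46.2°, lon -24.1°

From cos δ = sin φ₁ sin φ₂ + cos φ₁ cos φ₂ cos Δλ, the central angle is δ ≈ 1.130 rad (64.7°).
Interpolate at f = 0.53 with slerp weights a = sin((1−f)δ)/sin δ ≈ 0.560, b = sin(fδ)/sin δ ≈ 0.623.
p = a·p₁ + b·p₂ ≈ (0.632, -0.283, -0.721); φ = arcsin(p_z) ≈ -46.15°, λ = atan2(p_y, p_x) ≈ -24.11°.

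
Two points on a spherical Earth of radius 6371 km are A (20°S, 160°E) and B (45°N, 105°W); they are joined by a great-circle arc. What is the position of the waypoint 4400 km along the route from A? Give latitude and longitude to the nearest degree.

≈ (8°N, 172°W)

Convert each endpoint to a unit vector on the sphere (x = cos φ cos λ, y = cos φ sin λ, z = sin φ).
The central angle between the endpoints is δ = arccos(p₁·p₂) ≈ 1.875 rad (107.4°). The total great-circle distance is δ·R ≈ 1.875 × 6371 ≈ 11947 km, so the target fraction is f = 4400/11947 ≈ 0.368.
Interpolate at f ≈ 0.368 with slerp weights a = sin((1−f)δ)/sin δ ≈ 0.971, b = sin(fδ)/sin δ ≈ 0.668.
p = a·p₁ + b·p₂ ≈ (-0.980, -0.144, 0.140); φ = arcsin(p_z) ≈ 8.05°, λ = atan2(p_y, p_x) ≈ -171.64°.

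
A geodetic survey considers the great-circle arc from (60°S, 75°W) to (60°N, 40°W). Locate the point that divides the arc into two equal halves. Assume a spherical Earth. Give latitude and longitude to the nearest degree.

≈ (0°N, 58°W)

Convert each endpoint to a unit vector on the sphere (x = cos φ cos λ, y = cos φ sin λ, z = sin φ).
The central angle between the endpoints is δ = arccos(p₁·p₂) ≈ 2.147 rad (123.0°).
Interpolate at f = 1/2 with slerp weights a = sin((1−f)δ)/sin δ ≈ 1.049, b = sin(fδ)/sin δ ≈ 1.049.
p = a·p₁ + b·p₂ ≈ (0.537, -0.843, 0.000); φ = arcsin(p_z) ≈ 0.00°, λ = atan2(p_y, p_x) ≈ -57.50°.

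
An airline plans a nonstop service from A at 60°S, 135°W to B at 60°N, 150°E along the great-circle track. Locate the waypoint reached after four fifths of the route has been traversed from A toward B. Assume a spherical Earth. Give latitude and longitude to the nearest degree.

≈ 37°N, 172°E

Convert each endpoint to a unit vector on the sphere (x = cos φ cos λ, y = cos φ sin λ, z = sin φ).
The central angle between the endpoints is δ = arccos(p₁·p₂) ≈ 2.326 rad (133.3°).
Interpolate at f = 4/5 with slerp weights a = sin((1−f)δ)/sin δ ≈ 0.616, b = sin(fδ)/sin δ ≈ 1.316.
p = a·p₁ + b·p₂ ≈ (-0.788, 0.111, 0.606); φ = arcsin(p_z) ≈ 37.31°, λ = atan2(p_y, p_x) ≈ 171.96°.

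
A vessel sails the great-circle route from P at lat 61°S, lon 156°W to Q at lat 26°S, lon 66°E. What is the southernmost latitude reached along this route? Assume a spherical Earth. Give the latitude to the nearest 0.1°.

≈ 73.0°S

The great circle lies in the plane with unit normal n̂ = (p₁ × p₂)/|p₁ × p₂|.
Here n̂_z ≈ -0.292; the vertex latitude is φ_max = arccos|n̂_z| ≈ 73.0°.
Check via Clairaut: cos φ_max = |cos φ₁| · sin C = cos(61.0°)·sin(143.0°) ≈ 0.292, again giving ≈ 73.0°.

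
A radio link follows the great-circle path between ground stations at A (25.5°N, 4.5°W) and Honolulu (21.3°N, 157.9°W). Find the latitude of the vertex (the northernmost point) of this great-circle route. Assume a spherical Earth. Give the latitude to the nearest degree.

The great circle lies in the plane with unit normal n̂ = (p₁ × p₂)/|p₁ × p₂|.
Here n̂_z ≈ -0.469; the vertex latitude is φ_max = arccos|n̂_z| ≈ 62.0°.
Check via Clairaut: cos φ_max = |cos φ₁| · sin C = cos(25.5°)·sin(31.3°) ≈ 0.469, again giving ≈ 62.0°.

≈ 62°N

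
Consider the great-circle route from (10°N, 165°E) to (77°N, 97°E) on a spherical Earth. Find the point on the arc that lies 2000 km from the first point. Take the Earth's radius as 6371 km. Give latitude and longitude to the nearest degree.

≈ (28°N, 161°E)

Write both endpoints as unit vectors p₁, p₂ with components (cos φ cos λ, cos φ sin λ, sin φ).
The central angle between the endpoints is δ = arccos(p₁·p₂) ≈ 1.316 rad (75.4°). The total great-circle distance is δ·R ≈ 1.316 × 6371 ≈ 8383 km, so the target fraction is f = 2000/8383 ≈ 0.239.
Interpolate at f ≈ 0.239 with slerp weights a = sin((1−f)δ)/sin δ ≈ 0.871, b = sin(fδ)/sin δ ≈ 0.319.
p = a·p₁ + b·p₂ ≈ (-0.837, 0.293, 0.462); φ = arcsin(p_z) ≈ 27.52°, λ = atan2(p_y, p_x) ≈ 160.70°.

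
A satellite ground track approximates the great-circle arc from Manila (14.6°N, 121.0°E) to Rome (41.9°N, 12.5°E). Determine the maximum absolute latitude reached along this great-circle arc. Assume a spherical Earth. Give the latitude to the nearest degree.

≈ 47°N

The great circle lies in the plane with unit normal n̂ = (p₁ × p₂)/|p₁ × p₂|.
Here n̂_z ≈ -0.684; the vertex latitude is φ_max = arccos|n̂_z| ≈ 46.8°.
Check via Clairaut: cos φ_max = |cos φ₁| · sin C = cos(14.6°)·sin(45.0°) ≈ 0.684, again giving ≈ 46.8°.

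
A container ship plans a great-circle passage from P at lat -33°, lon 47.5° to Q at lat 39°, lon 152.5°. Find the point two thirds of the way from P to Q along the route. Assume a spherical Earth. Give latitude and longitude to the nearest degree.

Convert each endpoint to a unit vector on the sphere (x = cos φ cos λ, y = cos φ sin λ, z = sin φ).
The central angle between the endpoints is δ = arccos(p₁·p₂) ≈ 2.108 rad (120.8°).
Interpolate at f = 2/3 with slerp weights a = sin((1−f)δ)/sin δ ≈ 0.752, b = sin(fδ)/sin δ ≈ 1.148.
p = a·p₁ + b·p₂ ≈ (-0.365, 0.877, 0.313); φ = arcsin(p_z) ≈ 18.23°, λ = atan2(p_y, p_x) ≈ 112.61°.

≈ lat 18°, lon 113°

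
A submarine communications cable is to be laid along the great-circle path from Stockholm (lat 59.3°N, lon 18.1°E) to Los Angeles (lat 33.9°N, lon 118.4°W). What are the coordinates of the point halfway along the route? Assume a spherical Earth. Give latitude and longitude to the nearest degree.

≈ lat 68°N, lon 81°W

Convert each endpoint to a unit vector on the sphere (x = cos φ cos λ, y = cos φ sin λ, z = sin φ).
The central angle between the endpoints is δ = arccos(p₁·p₂) ≈ 1.398 rad (80.1°).
Interpolate at f = 1/2 with slerp weights a = sin((1−f)δ)/sin δ ≈ 0.653, b = sin(fδ)/sin δ ≈ 0.653.
p = a·p₁ + b·p₂ ≈ (0.059, -0.373, 0.926); φ = arcsin(p_z) ≈ 67.80°, λ = atan2(p_y, p_x) ≈ -81.00°.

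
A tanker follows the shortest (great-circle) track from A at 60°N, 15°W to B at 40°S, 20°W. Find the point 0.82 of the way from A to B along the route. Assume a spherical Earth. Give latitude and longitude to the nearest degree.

Write both endpoints as unit vectors p₁, p₂ with components (cos φ cos λ, cos φ sin λ, sin φ).
The central angle between the endpoints is δ = arccos(p₁·p₂) ≈ 1.747 rad (100.1°).
Interpolate at f = 0.82 with slerp weights a = sin((1−f)δ)/sin δ ≈ 0.314, b = sin(fδ)/sin δ ≈ 1.006.
p = a·p₁ + b·p₂ ≈ (0.876, -0.304, -0.375); φ = arcsin(p_z) ≈ -22.00°, λ = atan2(p_y, p_x) ≈ -19.15°.

≈ 22°S, 19°W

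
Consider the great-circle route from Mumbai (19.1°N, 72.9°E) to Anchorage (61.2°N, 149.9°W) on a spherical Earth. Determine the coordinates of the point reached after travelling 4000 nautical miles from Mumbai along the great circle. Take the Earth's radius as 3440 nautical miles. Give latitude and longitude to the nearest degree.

From cos δ = sin φ₁ sin φ₂ + cos φ₁ cos φ₂ cos Δλ, the central angle is δ ≈ 1.618 rad (92.7°). The total great-circle distance is δ·R ≈ 1.618 × 3440 ≈ 5566 nmi, so the target fraction is f = 4000/5566 ≈ 0.719.
Interpolate at f ≈ 0.719 with slerp weights a = sin((1−f)δ)/sin δ ≈ 0.440, b = sin(fδ)/sin δ ≈ 0.919.
p = a·p₁ + b·p₂ ≈ (-0.261, 0.176, 0.949); φ = arcsin(p_z) ≈ 71.68°, λ = atan2(p_y, p_x) ≈ 146.04°.

≈ 72°N, 146°E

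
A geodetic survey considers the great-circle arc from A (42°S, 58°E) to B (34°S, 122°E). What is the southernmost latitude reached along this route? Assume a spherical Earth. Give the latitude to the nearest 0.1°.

The great circle lies in the plane with unit normal n̂ = (p₁ × p₂)/|p₁ × p₂|.
Here n̂_z ≈ +0.724; the vertex latitude is φ_max = arccos|n̂_z| ≈ 43.6°.
Check via Clairaut: cos φ_max = |cos φ₁| · sin C = cos(42.0°)·sin(103.0°) ≈ 0.724, again giving ≈ 43.6°.

≈ 43.6°S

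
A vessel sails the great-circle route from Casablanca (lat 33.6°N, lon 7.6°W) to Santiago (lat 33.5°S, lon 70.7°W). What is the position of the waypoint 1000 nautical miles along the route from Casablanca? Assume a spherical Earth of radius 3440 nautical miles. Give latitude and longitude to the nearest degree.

Write both endpoints as unit vectors p₁, p₂ with components (cos φ cos λ, cos φ sin λ, sin φ).
The central angle between the endpoints is δ = arccos(p₁·p₂) ≈ 1.562 rad (89.5°). The total great-circle distance is δ·R ≈ 1.562 × 3440 ≈ 5373 nmi, so the target fraction is f = 1000/5373 ≈ 0.186.
Interpolate at f ≈ 0.186 with slerp weights a = sin((1−f)δ)/sin δ ≈ 0.956, b = sin(fδ)/sin δ ≈ 0.287.
p = a·p₁ + b·p₂ ≈ (0.868, -0.331, 0.371); φ = arcsin(p_z) ≈ 21.75°, λ = atan2(p_y, p_x) ≈ -20.87°.

≈ lat 22°N, lon 21°W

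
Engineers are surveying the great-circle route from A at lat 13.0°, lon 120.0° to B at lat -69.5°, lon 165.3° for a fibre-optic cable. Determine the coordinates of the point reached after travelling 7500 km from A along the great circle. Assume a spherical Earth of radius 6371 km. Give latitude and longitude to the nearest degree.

≈ lat -52°, lon 142°

Write both endpoints as unit vectors p₁, p₂ with components (cos φ cos λ, cos φ sin λ, sin φ).
The central angle between the endpoints is δ = arccos(p₁·p₂) ≈ 1.541 rad (88.3°). The total great-circle distance is δ·R ≈ 1.541 × 6371 ≈ 9821 km, so the target fraction is f = 7500/9821 ≈ 0.764.
Interpolate at f ≈ 0.764 with slerp weights a = sin((1−f)δ)/sin δ ≈ 0.356, b = sin(fδ)/sin δ ≈ 0.924.
p = a·p₁ + b·p₂ ≈ (-0.487, 0.383, -0.785); φ = arcsin(p_z) ≈ -51.74°, λ = atan2(p_y, p_x) ≈ 141.80°.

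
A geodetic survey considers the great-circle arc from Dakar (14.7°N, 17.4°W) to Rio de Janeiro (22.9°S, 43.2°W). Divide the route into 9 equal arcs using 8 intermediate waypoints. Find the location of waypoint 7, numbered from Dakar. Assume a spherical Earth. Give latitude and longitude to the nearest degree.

From cos δ = sin φ₁ sin φ₂ + cos φ₁ cos φ₂ cos Δλ, the central angle is δ ≈ 0.791 rad (45.3°).
Interpolate at f = 7/9 with slerp weights a = sin((1−f)δ)/sin δ ≈ 0.246, b = sin(fδ)/sin δ ≈ 0.812.
p = a·p₁ + b·p₂ ≈ (0.772, -0.583, -0.253); φ = arcsin(p_z) ≈ -14.68°, λ = atan2(p_y, p_x) ≈ -37.06°.

≈ (15°S, 37°W)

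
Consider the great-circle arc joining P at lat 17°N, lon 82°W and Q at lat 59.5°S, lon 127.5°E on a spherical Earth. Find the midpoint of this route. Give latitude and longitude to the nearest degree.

Convert each endpoint to a unit vector on the sphere (x = cos φ cos λ, y = cos φ sin λ, z = sin φ).
The central angle between the endpoints is δ = arccos(p₁·p₂) ≈ 2.311 rad (132.4°).
Interpolate at f = 1/2 with slerp weights a = sin((1−f)δ)/sin δ ≈ 1.239, b = sin(fδ)/sin δ ≈ 1.239.
p = a·p₁ + b·p₂ ≈ (-0.218, -0.675, -0.705); φ = arcsin(p_z) ≈ -44.86°, λ = atan2(p_y, p_x) ≈ -107.91°.

≈ lat 45°S, lon 108°W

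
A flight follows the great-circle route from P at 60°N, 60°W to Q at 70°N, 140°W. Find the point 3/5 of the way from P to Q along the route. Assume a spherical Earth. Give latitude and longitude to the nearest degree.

From cos δ = sin φ₁ sin φ₂ + cos φ₁ cos φ₂ cos Δλ, the central angle is δ ≈ 0.567 rad (32.5°).
Interpolate at f = 3/5 with slerp weights a = sin((1−f)δ)/sin δ ≈ 0.419, b = sin(fδ)/sin δ ≈ 0.621.
p = a·p₁ + b·p₂ ≈ (-0.058, -0.318, 0.946); φ = arcsin(p_z) ≈ 71.15°, λ = atan2(p_y, p_x) ≈ -100.36°.

≈ 71°N, 100°W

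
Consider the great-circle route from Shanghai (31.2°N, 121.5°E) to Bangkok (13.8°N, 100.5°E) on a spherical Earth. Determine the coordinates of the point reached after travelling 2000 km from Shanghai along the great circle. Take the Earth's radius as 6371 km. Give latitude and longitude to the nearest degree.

≈ 19°N, 106°E

Write both endpoints as unit vectors p₁, p₂ with components (cos φ cos λ, cos φ sin λ, sin φ).
The central angle between the endpoints is δ = arccos(p₁·p₂) ≈ 0.453 rad (26.0°). The total great-circle distance is δ·R ≈ 0.453 × 6371 ≈ 2887 km, so the target fraction is f = 2000/2887 ≈ 0.693.
Interpolate at f ≈ 0.693 with slerp weights a = sin((1−f)δ)/sin δ ≈ 0.317, b = sin(fδ)/sin δ ≈ 0.705.
p = a·p₁ + b·p₂ ≈ (-0.267, 0.905, 0.332); φ = arcsin(p_z) ≈ 19.42°, λ = atan2(p_y, p_x) ≈ 106.41°.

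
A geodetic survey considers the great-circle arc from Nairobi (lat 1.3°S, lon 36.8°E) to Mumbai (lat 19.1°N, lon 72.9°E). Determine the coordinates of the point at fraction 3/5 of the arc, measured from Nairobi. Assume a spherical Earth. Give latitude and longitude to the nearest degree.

Convert each endpoint to a unit vector on the sphere (x = cos φ cos λ, y = cos φ sin λ, z = sin φ).
The central angle between the endpoints is δ = arccos(p₁·p₂) ≈ 0.714 rad (40.9°).
Interpolate at f = 3/5 with slerp weights a = sin((1−f)δ)/sin δ ≈ 0.430, b = sin(fδ)/sin δ ≈ 0.634.
p = a·p₁ + b·p₂ ≈ (0.521, 0.831, 0.198); φ = arcsin(p_z) ≈ 11.41°, λ = atan2(p_y, p_x) ≈ 57.92°.

≈ lat 11°N, lon 58°E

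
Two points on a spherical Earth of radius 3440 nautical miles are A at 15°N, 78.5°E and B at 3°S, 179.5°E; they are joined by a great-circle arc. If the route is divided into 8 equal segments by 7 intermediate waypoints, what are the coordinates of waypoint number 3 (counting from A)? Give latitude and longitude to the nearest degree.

≈ 12°N, 117°E

From cos δ = sin φ₁ sin φ₂ + cos φ₁ cos φ₂ cos Δλ, the central angle is δ ≈ 1.770 rad (101.4°).
Interpolate at f = 3/8 with slerp weights a = sin((1−f)δ)/sin δ ≈ 0.912, b = sin(fδ)/sin δ ≈ 0.628.
p = a·p₁ + b·p₂ ≈ (-0.452, 0.869, 0.203); φ = arcsin(p_z) ≈ 11.72°, λ = atan2(p_y, p_x) ≈ 117.48°.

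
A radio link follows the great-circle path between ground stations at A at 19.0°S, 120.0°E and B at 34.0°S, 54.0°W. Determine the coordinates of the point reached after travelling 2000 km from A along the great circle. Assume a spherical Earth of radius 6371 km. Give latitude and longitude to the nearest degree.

≈ 37°S, 118°E

Write both endpoints as unit vectors p₁, p₂ with components (cos φ cos λ, cos φ sin λ, sin φ).
The central angle between the endpoints is δ = arccos(p₁·p₂) ≈ 2.211 rad (126.7°). The total great-circle distance is δ·R ≈ 2.211 × 6371 ≈ 14088 km, so the target fraction is f = 2000/14088 ≈ 0.142.
Interpolate at f ≈ 0.142 with slerp weights a = sin((1−f)δ)/sin δ ≈ 1.181, b = sin(fδ)/sin δ ≈ 0.385.
p = a·p₁ + b·p₂ ≈ (-0.371, 0.709, -0.600); φ = arcsin(p_z) ≈ -36.86°, λ = atan2(p_y, p_x) ≈ 117.61°.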